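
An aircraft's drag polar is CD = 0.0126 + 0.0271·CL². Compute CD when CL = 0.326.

CD = 0.0155

CD = 0.0126 + 0.0271 × 0.326² = 0.0126 + 0.00288 = 0.0155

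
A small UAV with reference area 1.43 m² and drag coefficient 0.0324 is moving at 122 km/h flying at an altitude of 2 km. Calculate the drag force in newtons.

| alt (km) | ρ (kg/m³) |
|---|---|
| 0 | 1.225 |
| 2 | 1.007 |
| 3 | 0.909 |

At 2 km, from the table: ρ = 1.007 kg/m³.
Convert speed: v = 122 km/h ÷ 3.6 = 33.89 m/s.
D = ½ρv²S·CD = ½ × 1.007 × 33.89² × 1.43 × 0.0324 = 26.8 N

D = 26.8 N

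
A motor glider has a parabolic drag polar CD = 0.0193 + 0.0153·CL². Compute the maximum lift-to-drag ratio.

For CD = CD0 + K·CL², (L/D)max occurs at CL* = √(CD0/K) and equals 1/(2√(K·CD0)).
(L/D)max = 1/(2√(0.0153 × 0.0193)) = 1/(2 × 0.01718) = 29.1

(L/D)max = 29.1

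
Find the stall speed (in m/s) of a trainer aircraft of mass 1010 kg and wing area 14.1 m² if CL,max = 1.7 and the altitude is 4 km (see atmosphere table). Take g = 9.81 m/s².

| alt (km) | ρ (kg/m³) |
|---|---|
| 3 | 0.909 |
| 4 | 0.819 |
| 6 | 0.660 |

V_stall = 31.8 m/s

At 4 km, from the table: ρ = 0.819 kg/m³.
Stall occurs when L = W at CL,max. W = mg = 1010 × 9.81 = 9908 N.
From L = ½ρV²S·CL,max = W: V_stall = √(2W/(ρSCL,max)) = √(2·9908/(0.819·14.1·1.7))
V_stall = √1009 = 31.8 m/s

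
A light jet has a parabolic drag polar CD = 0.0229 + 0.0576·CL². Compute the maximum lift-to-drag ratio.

(L/D)max = 13.8

For CD = CD0 + K·CL², (L/D)max occurs at CL* = √(CD0/K) and equals 1/(2√(K·CD0)).
(L/D)max = 1/(2√(0.0576 × 0.0229)) = 1/(2 × 0.03632) = 13.8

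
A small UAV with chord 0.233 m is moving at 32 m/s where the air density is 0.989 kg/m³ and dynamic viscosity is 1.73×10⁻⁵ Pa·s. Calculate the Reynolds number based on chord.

Re = 4.26×10^5

Re = ρ·v·c/μ = 0.989 × 32 × 0.233 / (1.73×10⁻⁵) = 4.26×10^5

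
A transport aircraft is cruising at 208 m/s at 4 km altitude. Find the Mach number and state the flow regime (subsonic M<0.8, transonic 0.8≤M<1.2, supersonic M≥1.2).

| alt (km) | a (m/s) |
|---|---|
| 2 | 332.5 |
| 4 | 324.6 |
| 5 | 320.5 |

At 4 km, from the table: a = 324.6 m/s.
M = v/a = 208 / 324.6 = 0.641
M = 0.641 → subsonic.

M = 0.641 (subsonic)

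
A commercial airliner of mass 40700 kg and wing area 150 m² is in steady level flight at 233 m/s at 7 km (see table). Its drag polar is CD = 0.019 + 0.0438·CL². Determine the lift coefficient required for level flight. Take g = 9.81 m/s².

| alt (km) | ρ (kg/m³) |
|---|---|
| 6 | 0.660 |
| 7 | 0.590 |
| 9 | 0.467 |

CL = 0.166

At 7 km, from the table: ρ = 0.590 kg/m³.
In steady level flight, lift balances weight: W = mg = 40700 × 9.81 = 3.9927×10^5 N.
Dynamic pressure q = 0.5 × 0.59 × 233² = 16020 Pa.
Required CL = L/(qS) = 3.9927×10^5/(16020·150) = 0.1662.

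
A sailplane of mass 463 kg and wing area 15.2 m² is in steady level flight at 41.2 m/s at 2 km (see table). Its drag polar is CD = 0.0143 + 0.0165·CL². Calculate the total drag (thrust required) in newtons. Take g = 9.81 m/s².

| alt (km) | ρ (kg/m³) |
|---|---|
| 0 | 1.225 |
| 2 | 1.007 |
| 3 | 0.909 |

D = 212 N

At 2 km, from the table: ρ = 1.007 kg/m³.
Level flight ⇒ L = W = m·g = 463 × 9.81 = 4542 N.
Dynamic pressure q = 0.5 × 1.007 × 41.2² = 854.7 Pa.
Required CL = L/(qS) = 4542/(854.7·15.2) = 0.3496.
CD = 0.0143 + 0.0165 × 0.3496² = 0.01632.
D = q·S·CD = 854.7 × 15.2 × 0.01632 = 212 N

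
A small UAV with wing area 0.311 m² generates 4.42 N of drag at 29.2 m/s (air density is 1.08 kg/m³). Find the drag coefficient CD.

From D = ½ρv²S·CD, rearranging gives CD = 2D/(ρv²S).
CD = 2 × 4.42 / (1.08 × 29.2² × 0.311) = 0.0309

CD = 0.0309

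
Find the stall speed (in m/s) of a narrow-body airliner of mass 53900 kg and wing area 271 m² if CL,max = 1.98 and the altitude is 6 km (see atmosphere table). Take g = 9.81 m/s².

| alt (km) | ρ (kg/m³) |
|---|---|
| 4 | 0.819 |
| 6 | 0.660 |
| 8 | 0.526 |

V_stall = 54.6 m/s

At 6 km, from the table: ρ = 0.660 kg/m³.
At stall, lift equals weight: L = W = m·g = 53900 × 9.81 = 5.288×10^5 N.
From L = ½ρV²S·CL,max = W: V_stall = √(2W/(ρSCL,max)) = √(2·5.288×10^5/(0.66·271·1.98))
V_stall = √2986 = 54.6 m/s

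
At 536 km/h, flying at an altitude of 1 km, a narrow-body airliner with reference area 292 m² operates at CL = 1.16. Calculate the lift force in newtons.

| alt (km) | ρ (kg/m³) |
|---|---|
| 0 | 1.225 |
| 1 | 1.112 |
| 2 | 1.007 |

L = 4.17×10^6 N

At 1 km, from the table: ρ = 1.112 kg/m³.
Convert speed: v = 536 km/h ÷ 3.6 = 148.9 m/s.
L = ½ρv²S·CL = ½ × 1.112 × 148.9² × 292 × 1.16 = 4.17×10^6 N ≈ 4170 kN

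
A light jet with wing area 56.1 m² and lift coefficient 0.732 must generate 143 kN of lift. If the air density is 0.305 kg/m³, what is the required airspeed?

v = 151 m/s

L = ½ρv²S·CL ⇒ v = √(2L/(ρ·S·CL))
v = √(2 × 1.43×10^5 / (0.305 × 56.1 × 0.732)) = √22830 = 151 m/s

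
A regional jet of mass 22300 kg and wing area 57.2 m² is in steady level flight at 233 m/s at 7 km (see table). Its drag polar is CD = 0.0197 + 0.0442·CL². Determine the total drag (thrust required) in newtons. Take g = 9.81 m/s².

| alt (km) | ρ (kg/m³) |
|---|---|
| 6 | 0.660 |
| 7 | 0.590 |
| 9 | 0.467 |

D = 20400 N

At 7 km, from the table: ρ = 0.590 kg/m³.
Level flight ⇒ L = W = m·g = 22300 × 9.81 = 2.1876×10^5 N.
q = ½ρv² = ½ × 0.59 × 233² = 16020 Pa.
CL = 2W/(ρv²S) = 2×2.1876×10^5/(0.59×233²×57.2) = 0.2388.
CD = 0.0197 + 0.0442 × 0.2388² = 0.02222.
D = q·S·CD = 16020 × 57.2 × 0.02222 = 20360 N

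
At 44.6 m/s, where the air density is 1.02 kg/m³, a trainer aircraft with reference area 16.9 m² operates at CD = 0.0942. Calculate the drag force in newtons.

D = 1620 N

Dynamic pressure q = ½ρv² = ½ × 1.02 × 44.6² = 1014 Pa.
D = q·S·CD = 1014 × 16.9 × 0.0942 = 1620 N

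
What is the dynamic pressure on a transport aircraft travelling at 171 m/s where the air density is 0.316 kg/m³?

q = ½ρv² = ½ × 0.316 × 171² = 4620 Pa

q = 4620 Pa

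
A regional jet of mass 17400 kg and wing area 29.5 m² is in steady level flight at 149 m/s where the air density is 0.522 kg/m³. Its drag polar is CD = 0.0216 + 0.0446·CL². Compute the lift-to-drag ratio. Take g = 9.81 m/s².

Level flight ⇒ L = W = m·g = 17400 × 9.81 = 1.7069×10^5 N.
Dynamic pressure q = 0.5 × 0.522 × 149² = 5794 Pa.
CL = W/(q·S) = 1.7069×10^5 / (5794 × 29.5) = 0.9986.
CD = 0.0216 + 0.0446 × 0.9986² = 0.06607.
L/D = CL/CD = 0.9986 / 0.06607 = 15.1

L/D = 15.1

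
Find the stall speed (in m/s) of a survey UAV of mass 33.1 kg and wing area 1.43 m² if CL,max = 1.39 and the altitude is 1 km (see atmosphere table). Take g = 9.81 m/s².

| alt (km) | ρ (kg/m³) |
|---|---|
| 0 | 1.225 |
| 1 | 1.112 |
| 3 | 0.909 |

At 1 km, from the table: ρ = 1.112 kg/m³.
Weight W = mg = 33.1 × 9.81 = 324.7 N.
V_stall = √(2W/(ρ·S·CL,max)) = √(2 × 324.7 / (1.112 × 1.43 × 1.39))
V_stall = √293.8 = 17.1 m/s

V_stall = 17.1 m/s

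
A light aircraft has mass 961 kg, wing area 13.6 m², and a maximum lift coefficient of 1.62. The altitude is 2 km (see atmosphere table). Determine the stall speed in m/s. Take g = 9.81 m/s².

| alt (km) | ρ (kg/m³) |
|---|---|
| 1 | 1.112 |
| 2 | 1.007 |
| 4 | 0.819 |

V_stall = 29.2 m/s

At 2 km, from the table: ρ = 1.007 kg/m³.
At stall, lift equals weight: L = W = m·g = 961 × 9.81 = 9427 N.
From L = ½ρV²S·CL,max = W: V_stall = √(2W/(ρSCL,max)) = √(2·9427/(1.007·13.6·1.62))
V_stall = √849.8 = 29.2 m/s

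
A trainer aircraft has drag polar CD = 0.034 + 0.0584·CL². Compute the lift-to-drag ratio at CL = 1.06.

CD = 0.034 + 0.0584 × 1.06² = 0.09962
L/D = CL/CD = 1.06 / 0.09962 = 10.6

L/D = 10.6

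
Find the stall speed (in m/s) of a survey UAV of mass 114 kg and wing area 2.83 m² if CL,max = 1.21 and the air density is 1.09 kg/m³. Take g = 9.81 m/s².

V_stall = 24.5 m/s

At stall, lift equals weight: L = W = m·g = 114 × 9.81 = 1118 N.
From L = ½ρV²S·CL,max = W: V_stall = √(2W/(ρSCL,max)) = √(2·1118/(1.09·2.83·1.21))
V_stall = √599.2 = 24.5 m/s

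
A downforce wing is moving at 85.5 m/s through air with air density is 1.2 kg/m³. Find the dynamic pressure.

q = 4390 Pa

q = ½ρv² = ½ × 1.2 × 85.5² = 4390 Pa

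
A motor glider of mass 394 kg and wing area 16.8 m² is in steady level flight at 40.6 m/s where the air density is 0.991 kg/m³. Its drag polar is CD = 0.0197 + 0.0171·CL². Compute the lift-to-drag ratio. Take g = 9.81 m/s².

Weight W = mg = 394 × 9.81 = 3865.1 N; in level flight L = W.
Dynamic pressure q = 0.5 × 0.991 × 40.6² = 816.8 Pa.
Required CL = L/(qS) = 3865.1/(816.8·16.8) = 0.2817.
CD = 0.0197 + 0.0171 × 0.2817² = 0.02106.
L/D = CL/CD = 0.2817 / 0.02106 = 13.4

L/D = 13.4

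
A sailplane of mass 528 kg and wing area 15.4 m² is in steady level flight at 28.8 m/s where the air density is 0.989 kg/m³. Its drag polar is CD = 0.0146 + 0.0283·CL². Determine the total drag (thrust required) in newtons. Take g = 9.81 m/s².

Level flight ⇒ L = W = m·g = 528 × 9.81 = 5179.7 N.
q = ½ρv² = ½ × 0.989 × 28.8² = 410.2 Pa.
Required CL = L/(qS) = 5179.7/(410.2·15.4) = 0.82.
CD = 0.0146 + 0.0283 × 0.82² = 0.03363.
D = q·S·CD = 410.2 × 15.4 × 0.03363 = 212.4 N

D = 212 N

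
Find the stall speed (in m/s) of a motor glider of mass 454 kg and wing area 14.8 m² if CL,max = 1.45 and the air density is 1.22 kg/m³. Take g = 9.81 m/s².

Weight W = mg = 454 × 9.81 = 4454 N.
From L = ½ρV²S·CL,max = W: V_stall = √(2W/(ρSCL,max)) = √(2·4454/(1.22·14.8·1.45))
V_stall = √340.2 = 18.4 m/s

V_stall = 18.4 m/s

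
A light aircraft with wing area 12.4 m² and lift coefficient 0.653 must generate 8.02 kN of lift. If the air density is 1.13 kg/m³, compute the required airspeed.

v = 41.9 m/s

L = ½ρv²S·CL ⇒ v = √(2L/(ρ·S·CL))
v = √(2 × 8020 / (1.13 × 12.4 × 0.653)) = √1753 = 41.9 m/s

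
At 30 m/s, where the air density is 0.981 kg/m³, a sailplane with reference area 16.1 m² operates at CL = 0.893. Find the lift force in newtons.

L = 6350 N

Dynamic pressure q = ½ρv² = ½ × 0.981 × 30² = 441.4 Pa.
L = q·S·CL = 441.4 × 16.1 × 0.893 = 6350 N ≈ 6.35 kN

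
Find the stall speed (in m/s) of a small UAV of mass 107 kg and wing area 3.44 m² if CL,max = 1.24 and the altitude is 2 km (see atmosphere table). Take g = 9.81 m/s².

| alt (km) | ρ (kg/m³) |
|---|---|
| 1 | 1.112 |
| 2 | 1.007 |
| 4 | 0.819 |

At 2 km, from the table: ρ = 1.007 kg/m³.
At stall, lift equals weight: L = W = m·g = 107 × 9.81 = 1050 N.
V_stall = √(2W/(ρ·S·CL,max)) = √(2 × 1050 / (1.007 × 3.44 × 1.24))
V_stall = √488.7 = 22.1 m/s

V_stall = 22.1 m/s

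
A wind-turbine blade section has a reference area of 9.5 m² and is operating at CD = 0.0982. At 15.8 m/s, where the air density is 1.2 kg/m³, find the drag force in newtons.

Dynamic pressure q = ½ρv² = ½ × 1.2 × 15.8² = 149.8 Pa.
D = q·S·CD = 149.8 × 9.5 × 0.0982 = 140 N

D = 140 N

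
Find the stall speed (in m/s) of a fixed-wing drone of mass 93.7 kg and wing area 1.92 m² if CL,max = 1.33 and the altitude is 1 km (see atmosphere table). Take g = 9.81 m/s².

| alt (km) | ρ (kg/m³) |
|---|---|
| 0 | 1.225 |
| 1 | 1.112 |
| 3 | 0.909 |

V_stall = 25.4 m/s

At 1 km, from the table: ρ = 1.112 kg/m³.
Weight W = mg = 93.7 × 9.81 = 919.2 N.
From L = ½ρV²S·CL,max = W: V_stall = √(2W/(ρSCL,max)) = √(2·919.2/(1.112·1.92·1.33))
V_stall = √647.4 = 25.4 m/s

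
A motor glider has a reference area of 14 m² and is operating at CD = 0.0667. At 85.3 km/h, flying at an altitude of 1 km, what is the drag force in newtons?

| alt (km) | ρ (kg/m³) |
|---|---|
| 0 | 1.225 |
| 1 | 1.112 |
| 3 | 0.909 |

D = 291 N

At 1 km, from the table: ρ = 1.112 kg/m³.
Convert speed: v = 85.3 km/h ÷ 3.6 = 23.69 m/s.
D = ½ρv²S·CD = ½ × 1.112 × 23.69² × 14 × 0.0667 = 291 N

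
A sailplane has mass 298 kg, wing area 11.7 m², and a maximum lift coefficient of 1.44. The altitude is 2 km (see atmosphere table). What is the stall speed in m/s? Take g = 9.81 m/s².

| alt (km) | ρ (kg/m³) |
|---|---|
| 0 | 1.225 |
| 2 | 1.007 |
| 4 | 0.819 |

V_stall = 18.6 m/s

At 2 km, from the table: ρ = 1.007 kg/m³.
Stall occurs when L = W at CL,max. W = mg = 298 × 9.81 = 2923 N.
From L = ½ρV²S·CL,max = W: V_stall = √(2W/(ρSCL,max)) = √(2·2923/(1.007·11.7·1.44))
V_stall = √344.6 = 18.6 m/s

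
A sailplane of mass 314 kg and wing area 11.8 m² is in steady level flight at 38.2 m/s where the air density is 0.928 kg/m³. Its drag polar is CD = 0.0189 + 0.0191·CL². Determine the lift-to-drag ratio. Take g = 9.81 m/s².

L/D = 17.7

Level flight ⇒ L = W = m·g = 314 × 9.81 = 3080.3 N.
q = ½ρv² = ½ × 0.928 × 38.2² = 677.1 Pa.
CL = 2W/(ρv²S) = 2×3080.3/(0.928×38.2²×11.8) = 0.3855.
CD = 0.0189 + 0.0191 × 0.3855² = 0.02174.
L/D = CL/CD = 0.3855 / 0.02174 = 17.7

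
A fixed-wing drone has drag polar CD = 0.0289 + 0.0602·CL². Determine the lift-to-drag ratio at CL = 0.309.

CD = 0.0289 + 0.0602 × 0.309² = 0.03465
L/D = CL/CD = 0.309 / 0.03465 = 8.92

L/D = 8.92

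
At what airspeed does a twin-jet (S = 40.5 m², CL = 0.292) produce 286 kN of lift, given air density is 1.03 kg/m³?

v = 217 m/s

L = ½ρv²S·CL ⇒ v = √(2L/(ρ·S·CL))
v = √(2 × 2.86×10^5 / (1.03 × 40.5 × 0.292)) = √46960 = 217 m/s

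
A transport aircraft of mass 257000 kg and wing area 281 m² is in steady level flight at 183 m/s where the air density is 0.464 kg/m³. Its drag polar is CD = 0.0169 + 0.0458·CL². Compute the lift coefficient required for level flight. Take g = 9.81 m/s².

Level flight ⇒ L = W = m·g = 257000 × 9.81 = 2.5212×10^6 N.
Dynamic pressure q = 0.5 × 0.464 × 183² = 7769 Pa.
CL = 2W/(ρv²S) = 2×2.5212×10^6/(0.464×183²×281) = 1.155.

CL = 1.15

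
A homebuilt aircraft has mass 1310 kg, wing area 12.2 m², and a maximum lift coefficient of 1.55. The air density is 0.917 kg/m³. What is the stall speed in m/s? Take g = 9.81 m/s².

Stall occurs when L = W at CL,max. W = mg = 1310 × 9.81 = 12850 N.
From L = ½ρV²S·CL,max = W: V_stall = √(2W/(ρSCL,max)) = √(2·12850/(0.917·12.2·1.55))
V_stall = √1482 = 38.5 m/s

V_stall = 38.5 m/s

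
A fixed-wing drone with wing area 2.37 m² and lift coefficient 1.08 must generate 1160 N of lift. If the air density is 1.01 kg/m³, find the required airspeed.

v = 30 m/s

L = ½ρv²S·CL ⇒ v = √(2L/(ρ·S·CL))
v = √(2 × 1160 / (1.01 × 2.37 × 1.08)) = √897.4 = 30 m/s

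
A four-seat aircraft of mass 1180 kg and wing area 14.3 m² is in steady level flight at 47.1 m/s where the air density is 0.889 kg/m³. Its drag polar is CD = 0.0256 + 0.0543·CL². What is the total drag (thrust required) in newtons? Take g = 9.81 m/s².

In steady level flight, lift balances weight: W = mg = 1180 × 9.81 = 11576 N.
Dynamic pressure q = 0.5 × 0.889 × 47.1² = 986.1 Pa.
Required CL = L/(qS) = 11576/(986.1·14.3) = 0.8209.
CD = 0.0256 + 0.0543 × 0.8209² = 0.06219.
D = q·S·CD = 986.1 × 14.3 × 0.06219 = 877 N

D = 877 N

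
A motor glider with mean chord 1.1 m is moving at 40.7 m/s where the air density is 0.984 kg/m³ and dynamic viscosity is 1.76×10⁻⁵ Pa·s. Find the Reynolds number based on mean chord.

Re = 2.5×10^6

Re = ρ·v·c/μ = 0.984 × 40.7 × 1.1 / (1.76×10⁻⁵) = 2.5×10^6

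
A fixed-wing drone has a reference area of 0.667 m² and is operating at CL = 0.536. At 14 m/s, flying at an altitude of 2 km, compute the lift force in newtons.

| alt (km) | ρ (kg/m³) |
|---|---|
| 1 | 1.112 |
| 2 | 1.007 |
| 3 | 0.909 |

L = 35.3 N

At 2 km, from the table: ρ = 1.007 kg/m³.
Dynamic pressure q = ½ρv² = ½ × 1.007 × 14² = 98.69 Pa.
L = q·S·CL = 98.69 × 0.667 × 0.536 = 35.3 N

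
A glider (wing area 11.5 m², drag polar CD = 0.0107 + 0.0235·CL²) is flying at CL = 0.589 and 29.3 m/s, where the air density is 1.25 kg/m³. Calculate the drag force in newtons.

CD = 0.0107 + 0.0235 × 0.589² = 0.01885
D = ½ρv²S·CD = ½ × 1.25 × 29.3² × 11.5 × 0.01885 = 116 N

D = 116 N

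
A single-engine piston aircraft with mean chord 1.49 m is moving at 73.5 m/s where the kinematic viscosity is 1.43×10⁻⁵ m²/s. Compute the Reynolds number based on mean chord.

Re = v·c/ν = 73.5 × 1.49 / (1.43×10⁻⁵) = 7.66×10^6

Re = 7.66×10^6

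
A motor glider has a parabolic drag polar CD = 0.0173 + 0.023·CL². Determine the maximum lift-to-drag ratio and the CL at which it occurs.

For CD = CD0 + K·CL², (L/D)max occurs at CL* = √(CD0/K) and equals 1/(2√(K·CD0)).
(L/D)max = 1/(2√(0.023 × 0.0173)) = 1/(2 × 0.01995) = 25.1
CL* = √(0.0173/0.023) = 0.867

(L/D)max = 25.1, at CL = 0.867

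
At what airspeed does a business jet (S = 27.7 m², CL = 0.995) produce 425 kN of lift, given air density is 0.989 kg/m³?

L = ½ρv²S·CL ⇒ v = √(2L/(ρ·S·CL))
v = √(2 × 4.25×10^5 / (0.989 × 27.7 × 0.995)) = √31180 = 177 m/s

v = 177 m/s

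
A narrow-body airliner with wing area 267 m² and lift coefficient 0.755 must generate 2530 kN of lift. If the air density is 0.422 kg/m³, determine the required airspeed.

v = 244 m/s

L = ½ρv²S·CL ⇒ v = √(2L/(ρ·S·CL))
v = √(2 × 2.53×10^6 / (0.422 × 267 × 0.755)) = √59480 = 244 m/s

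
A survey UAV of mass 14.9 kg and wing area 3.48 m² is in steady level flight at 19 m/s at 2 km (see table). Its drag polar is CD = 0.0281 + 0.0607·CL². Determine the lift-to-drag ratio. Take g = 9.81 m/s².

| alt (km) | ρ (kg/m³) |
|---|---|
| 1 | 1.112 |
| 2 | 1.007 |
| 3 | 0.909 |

At 2 km, from the table: ρ = 1.007 kg/m³.
In steady level flight, lift balances weight: W = mg = 14.9 × 9.81 = 146.17 N.
q = ½ρv² = ½ × 1.007 × 19² = 181.8 Pa.
Required CL = L/(qS) = 146.17/(181.8·3.48) = 0.2311.
CD = 0.0281 + 0.0607 × 0.2311² = 0.03134.
L/D = CL/CD = 0.2311 / 0.03134 = 7.37

L/D = 7.37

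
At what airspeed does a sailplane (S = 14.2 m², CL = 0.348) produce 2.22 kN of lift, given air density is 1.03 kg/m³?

L = ½ρv²S·CL ⇒ v = √(2L/(ρ·S·CL))
v = √(2 × 2220 / (1.03 × 14.2 × 0.348)) = √872.3 = 29.5 m/s

v = 29.5 m/s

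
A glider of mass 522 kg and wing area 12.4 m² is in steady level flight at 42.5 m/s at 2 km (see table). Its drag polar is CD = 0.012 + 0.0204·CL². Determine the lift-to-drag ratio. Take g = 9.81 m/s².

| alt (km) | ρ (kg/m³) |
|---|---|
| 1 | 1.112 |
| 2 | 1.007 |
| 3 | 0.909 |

At 2 km, from the table: ρ = 1.007 kg/m³.
Level flight ⇒ L = W = m·g = 522 × 9.81 = 5120.8 N.
Dynamic pressure q = 0.5 × 1.007 × 42.5² = 909.4 Pa.
Required CL = L/(qS) = 5120.8/(909.4·12.4) = 0.4541.
CD = 0.012 + 0.0204 × 0.4541² = 0.01621.
L/D = CL/CD = 0.4541 / 0.01621 = 28

L/D = 28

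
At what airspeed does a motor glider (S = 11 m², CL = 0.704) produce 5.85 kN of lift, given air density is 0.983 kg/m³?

v = 39.2 m/s

L = ½ρv²S·CL ⇒ v = √(2L/(ρ·S·CL))
v = √(2 × 5850 / (0.983 × 11 × 0.704)) = √1537 = 39.2 m/s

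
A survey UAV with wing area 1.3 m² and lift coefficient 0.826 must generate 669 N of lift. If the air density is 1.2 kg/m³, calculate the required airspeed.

L = ½ρv²S·CL ⇒ v = √(2L/(ρ·S·CL))
v = √(2 × 669 / (1.2 × 1.3 × 0.826)) = √1038 = 32.2 m/s

v = 32.2 m/s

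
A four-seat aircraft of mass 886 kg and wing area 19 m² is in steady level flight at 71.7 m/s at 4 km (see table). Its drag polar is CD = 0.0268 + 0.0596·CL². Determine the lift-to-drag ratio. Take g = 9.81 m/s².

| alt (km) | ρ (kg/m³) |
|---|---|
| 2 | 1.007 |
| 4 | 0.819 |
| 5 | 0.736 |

L/D = 7.34

At 4 km, from the table: ρ = 0.819 kg/m³.
Level flight ⇒ L = W = m·g = 886 × 9.81 = 8691.7 N.
Dynamic pressure q = 0.5 × 0.819 × 71.7² = 2105 Pa.
CL = 2W/(ρv²S) = 2×8691.7/(0.819×71.7²×19) = 0.2173.
CD = 0.0268 + 0.0596 × 0.2173² = 0.02961.
L/D = CL/CD = 0.2173 / 0.02961 = 7.34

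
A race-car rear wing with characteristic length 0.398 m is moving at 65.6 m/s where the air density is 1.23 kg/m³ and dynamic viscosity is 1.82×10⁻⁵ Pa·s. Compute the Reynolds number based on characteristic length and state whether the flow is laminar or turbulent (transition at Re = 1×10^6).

Re = 1.76×10^6 (turbulent)

Re = ρ·v·c/μ = 1.23 × 65.6 × 0.398 / (1.82×10⁻⁵) = 1.76×10^6
Since 1.76×10^6 > 1×10^6, the flow is turbulent.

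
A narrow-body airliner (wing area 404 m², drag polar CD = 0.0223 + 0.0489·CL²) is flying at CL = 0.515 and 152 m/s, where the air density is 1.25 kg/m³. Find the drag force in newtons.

D = 2.06×10^5 N

CD = 0.0223 + 0.0489 × 0.515² = 0.03527
D = ½ρv²S·CD = ½ × 1.25 × 152² × 404 × 0.03527 = 2.06×10^5 N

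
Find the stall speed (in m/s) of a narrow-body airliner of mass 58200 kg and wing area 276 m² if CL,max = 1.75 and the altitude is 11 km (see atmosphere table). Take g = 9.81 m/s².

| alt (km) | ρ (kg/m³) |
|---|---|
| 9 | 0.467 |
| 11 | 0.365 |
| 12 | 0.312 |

V_stall = 80.5 m/s

At 11 km, from the table: ρ = 0.365 kg/m³.
At stall, lift equals weight: L = W = m·g = 58200 × 9.81 = 5.709×10^5 N.
V_stall = √(2W/(ρ·S·CL,max)) = √(2 × 5.709×10^5 / (0.365 × 276 × 1.75))
V_stall = √6477 = 80.5 m/s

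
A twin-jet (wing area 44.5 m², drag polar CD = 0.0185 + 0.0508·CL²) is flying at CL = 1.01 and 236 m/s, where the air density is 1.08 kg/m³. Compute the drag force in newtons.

CD = 0.0185 + 0.0508 × 1.01² = 0.07032
D = ½ρv²S·CD = ½ × 1.08 × 236² × 44.5 × 0.07032 = 94100 N

D = 94100 N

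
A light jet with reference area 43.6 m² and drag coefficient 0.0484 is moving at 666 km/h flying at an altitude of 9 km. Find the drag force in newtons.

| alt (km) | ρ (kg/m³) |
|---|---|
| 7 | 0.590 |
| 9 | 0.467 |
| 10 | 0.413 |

At 9 km, from the table: ρ = 0.467 kg/m³.
Convert speed: v = 666 km/h ÷ 3.6 = 185 m/s.
D = ½ρv²S·CD = ½ × 0.467 × 185² × 43.6 × 0.0484 = 16900 N ≈ 16.9 kN

D = 16900 N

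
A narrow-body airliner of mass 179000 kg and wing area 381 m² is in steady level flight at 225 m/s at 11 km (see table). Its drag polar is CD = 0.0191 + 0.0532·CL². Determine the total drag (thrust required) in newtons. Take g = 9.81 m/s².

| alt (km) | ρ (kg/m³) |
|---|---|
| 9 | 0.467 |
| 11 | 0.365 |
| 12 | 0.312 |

At 11 km, from the table: ρ = 0.365 kg/m³.
Weight W = mg = 179000 × 9.81 = 1.756×10^6 N; in level flight L = W.
Dynamic pressure q = 0.5 × 0.365 × 225² = 9239 Pa.
CL = 2W/(ρv²S) = 2×1.756×10^6/(0.365×225²×381) = 0.4988.
CD = 0.0191 + 0.0532 × 0.4988² = 0.03234.
D = q·S·CD = 9239 × 381 × 0.03234 = 1.138×10^5 N

D = 1.14×10^5 N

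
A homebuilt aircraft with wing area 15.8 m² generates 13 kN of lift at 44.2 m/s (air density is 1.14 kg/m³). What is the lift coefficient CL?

From L = ½ρv²S·CL, rearranging gives CL = 2L/(ρv²S).
CL = 2 × 13000 / (1.14 × 44.2² × 15.8) = 0.739

CL = 0.739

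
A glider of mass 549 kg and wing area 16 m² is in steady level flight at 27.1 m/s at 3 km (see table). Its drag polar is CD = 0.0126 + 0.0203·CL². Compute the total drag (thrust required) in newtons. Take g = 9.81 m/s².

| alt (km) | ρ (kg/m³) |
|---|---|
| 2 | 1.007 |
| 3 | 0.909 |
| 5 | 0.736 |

At 3 km, from the table: ρ = 0.909 kg/m³.
In steady level flight, lift balances weight: W = mg = 549 × 9.81 = 5385.7 N.
q = ½ρv² = ½ × 0.909 × 27.1² = 333.8 Pa.
Required CL = L/(qS) = 5385.7/(333.8·16) = 1.008.
CD = 0.0126 + 0.0203 × 1.008² = 0.03324.
D = q·S·CD = 333.8 × 16 × 0.03324 = 177.5 N

D = 178 N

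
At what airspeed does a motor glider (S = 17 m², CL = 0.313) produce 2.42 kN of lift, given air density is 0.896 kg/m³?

v = 31.9 m/s

L = ½ρv²S·CL ⇒ v = √(2L/(ρ·S·CL))
v = √(2 × 2420 / (0.896 × 17 × 0.313)) = √1015 = 31.9 m/s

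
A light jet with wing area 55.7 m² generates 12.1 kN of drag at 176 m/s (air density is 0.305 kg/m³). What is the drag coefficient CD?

CD = 0.046

From D = ½ρv²S·CD, rearranging gives CD = 2D/(ρv²S).
CD = 2 × 12100 / (0.305 × 176² × 55.7) = 0.046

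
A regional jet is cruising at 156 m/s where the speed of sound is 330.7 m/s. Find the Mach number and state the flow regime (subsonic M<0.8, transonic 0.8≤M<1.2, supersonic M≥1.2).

M = 0.472 (subsonic)

M = v/a = 156 / 330.7 = 0.472
M = 0.472 → subsonic.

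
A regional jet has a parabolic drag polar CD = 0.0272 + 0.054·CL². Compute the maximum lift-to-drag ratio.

For CD = CD0 + K·CL², (L/D)max occurs at CL* = √(CD0/K) and equals 1/(2√(K·CD0)).
(L/D)max = 1/(2√(0.054 × 0.0272)) = 1/(2 × 0.03832) = 13

(L/D)max = 13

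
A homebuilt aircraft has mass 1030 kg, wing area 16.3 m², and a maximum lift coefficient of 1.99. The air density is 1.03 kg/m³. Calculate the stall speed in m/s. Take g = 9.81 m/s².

Stall occurs when L = W at CL,max. W = mg = 1030 × 9.81 = 10100 N.
V_stall = √(2W/(ρ·S·CL,max)) = √(2 × 10100 / (1.03 × 16.3 × 1.99))
V_stall = √604.9 = 24.6 m/s

V_stall = 24.6 m/s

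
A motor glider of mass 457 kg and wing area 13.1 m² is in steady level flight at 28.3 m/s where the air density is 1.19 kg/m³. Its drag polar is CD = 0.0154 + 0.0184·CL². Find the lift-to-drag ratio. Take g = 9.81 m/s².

In steady level flight, lift balances weight: W = mg = 457 × 9.81 = 4483.2 N.
q = ½ρv² = ½ × 1.19 × 28.3² = 476.5 Pa.
CL = W/(q·S) = 4483.2 / (476.5 × 13.1) = 0.7182.
CD = 0.0154 + 0.0184 × 0.7182² = 0.02489.
L/D = CL/CD = 0.7182 / 0.02489 = 28.9

L/D = 28.9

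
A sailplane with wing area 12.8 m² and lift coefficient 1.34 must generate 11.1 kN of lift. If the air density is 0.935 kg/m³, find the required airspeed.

v = 37.2 m/s

L = ½ρv²S·CL ⇒ v = √(2L/(ρ·S·CL))
v = √(2 × 11100 / (0.935 × 12.8 × 1.34)) = √1384 = 37.2 m/s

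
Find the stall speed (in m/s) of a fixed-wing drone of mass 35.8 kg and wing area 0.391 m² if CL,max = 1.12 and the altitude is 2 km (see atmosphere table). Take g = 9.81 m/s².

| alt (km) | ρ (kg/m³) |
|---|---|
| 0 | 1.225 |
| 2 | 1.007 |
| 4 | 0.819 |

V_stall = 39.9 m/s

At 2 km, from the table: ρ = 1.007 kg/m³.
Stall occurs when L = W at CL,max. W = mg = 35.8 × 9.81 = 351.2 N.
V_stall = √(2W/(ρ·S·CL,max)) = √(2 × 351.2 / (1.007 × 0.391 × 1.12))
V_stall = √1593 = 39.9 m/s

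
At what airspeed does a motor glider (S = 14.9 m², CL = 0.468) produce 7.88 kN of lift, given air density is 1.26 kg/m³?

v = 42.4 m/s

L = ½ρv²S·CL ⇒ v = √(2L/(ρ·S·CL))
v = √(2 × 7880 / (1.26 × 14.9 × 0.468)) = √1794 = 42.4 m/s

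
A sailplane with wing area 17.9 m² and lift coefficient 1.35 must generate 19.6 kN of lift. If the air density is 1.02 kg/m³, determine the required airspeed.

v = 39.9 m/s

L = ½ρv²S·CL ⇒ v = √(2L/(ρ·S·CL))
v = √(2 × 19600 / (1.02 × 17.9 × 1.35)) = √1590 = 39.9 m/s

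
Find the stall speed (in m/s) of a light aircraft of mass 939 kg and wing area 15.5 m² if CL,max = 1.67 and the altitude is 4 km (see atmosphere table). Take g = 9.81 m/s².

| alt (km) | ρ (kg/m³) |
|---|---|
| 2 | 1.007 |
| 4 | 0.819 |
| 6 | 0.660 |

V_stall = 29.5 m/s

At 4 km, from the table: ρ = 0.819 kg/m³.
Weight W = mg = 939 × 9.81 = 9212 N.
From L = ½ρV²S·CL,max = W: V_stall = √(2W/(ρSCL,max)) = √(2·9212/(0.819·15.5·1.67))
V_stall = √869 = 29.5 m/s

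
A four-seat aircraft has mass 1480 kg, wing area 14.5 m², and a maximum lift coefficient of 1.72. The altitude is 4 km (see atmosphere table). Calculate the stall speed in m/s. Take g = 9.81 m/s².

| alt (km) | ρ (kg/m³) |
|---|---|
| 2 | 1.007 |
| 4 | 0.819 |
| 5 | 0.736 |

V_stall = 37.7 m/s

At 4 km, from the table: ρ = 0.819 kg/m³.
Stall occurs when L = W at CL,max. W = mg = 1480 × 9.81 = 14520 N.
V_stall = √(2W/(ρ·S·CL,max)) = √(2 × 14520 / (0.819 × 14.5 × 1.72))
V_stall = √1422 = 37.7 m/s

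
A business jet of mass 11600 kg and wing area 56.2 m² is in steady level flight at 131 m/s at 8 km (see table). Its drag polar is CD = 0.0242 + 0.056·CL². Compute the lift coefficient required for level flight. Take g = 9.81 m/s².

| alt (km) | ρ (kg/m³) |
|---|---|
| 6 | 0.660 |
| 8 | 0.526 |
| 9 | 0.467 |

At 8 km, from the table: ρ = 0.526 kg/m³.
Weight W = mg = 11600 × 9.81 = 1.138×10^5 N; in level flight L = W.
Dynamic pressure q = 0.5 × 0.526 × 131² = 4513 Pa.
CL = 2W/(ρv²S) = 2×1.138×10^5/(0.526×131²×56.2) = 0.4486.

CL = 0.449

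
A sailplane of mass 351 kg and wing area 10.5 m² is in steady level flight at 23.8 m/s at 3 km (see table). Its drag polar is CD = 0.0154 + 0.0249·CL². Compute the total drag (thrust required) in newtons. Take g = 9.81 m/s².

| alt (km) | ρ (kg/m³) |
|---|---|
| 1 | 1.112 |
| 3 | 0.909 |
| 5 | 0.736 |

D = 151 N

At 3 km, from the table: ρ = 0.909 kg/m³.
Weight W = mg = 351 × 9.81 = 3443.3 N; in level flight L = W.
q = ½ρv² = ½ × 0.909 × 23.8² = 257.4 Pa.
CL = W/(q·S) = 3443.3 / (257.4 × 10.5) = 1.274.
CD = 0.0154 + 0.0249 × 1.274² = 0.0558.
D = q·S·CD = 257.4 × 10.5 × 0.0558 = 150.8 N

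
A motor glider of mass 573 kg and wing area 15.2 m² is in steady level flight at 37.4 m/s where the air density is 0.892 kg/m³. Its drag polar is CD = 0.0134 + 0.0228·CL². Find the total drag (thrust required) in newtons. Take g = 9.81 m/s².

In steady level flight, lift balances weight: W = mg = 573 × 9.81 = 5621.1 N.
Dynamic pressure q = 0.5 × 0.892 × 37.4² = 623.8 Pa.
CL = 2W/(ρv²S) = 2×5621.1/(0.892×37.4²×15.2) = 0.5928.
CD = 0.0134 + 0.0228 × 0.5928² = 0.02141.
D = q·S·CD = 623.8 × 15.2 × 0.02141 = 203 N

D = 203 N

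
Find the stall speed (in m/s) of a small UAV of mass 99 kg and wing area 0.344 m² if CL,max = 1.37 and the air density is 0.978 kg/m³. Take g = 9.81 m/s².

At stall, lift equals weight: L = W = m·g = 99 × 9.81 = 971.2 N.
From L = ½ρV²S·CL,max = W: V_stall = √(2W/(ρSCL,max)) = √(2·971.2/(0.978·0.344·1.37))
V_stall = √4214 = 64.9 m/s

V_stall = 64.9 m/s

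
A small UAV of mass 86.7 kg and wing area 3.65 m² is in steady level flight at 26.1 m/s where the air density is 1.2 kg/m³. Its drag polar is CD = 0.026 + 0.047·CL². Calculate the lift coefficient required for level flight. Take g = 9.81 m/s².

In steady level flight, lift balances weight: W = mg = 86.7 × 9.81 = 850.53 N.
Dynamic pressure q = 0.5 × 1.2 × 26.1² = 408.7 Pa.
CL = W/(q·S) = 850.53 / (408.7 × 3.65) = 0.5701.

CL = 0.57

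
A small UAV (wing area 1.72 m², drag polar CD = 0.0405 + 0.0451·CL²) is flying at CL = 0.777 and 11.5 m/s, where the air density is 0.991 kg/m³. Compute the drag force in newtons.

CD = 0.0405 + 0.0451 × 0.777² = 0.06773
D = ½ρv²S·CD = ½ × 0.991 × 11.5² × 1.72 × 0.06773 = 7.63 N

D = 7.63 N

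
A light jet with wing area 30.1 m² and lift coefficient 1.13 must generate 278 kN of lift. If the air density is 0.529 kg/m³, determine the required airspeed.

L = ½ρv²S·CL ⇒ v = √(2L/(ρ·S·CL))
v = √(2 × 2.78×10^5 / (0.529 × 30.1 × 1.13)) = √30900 = 176 m/s

v = 176 m/s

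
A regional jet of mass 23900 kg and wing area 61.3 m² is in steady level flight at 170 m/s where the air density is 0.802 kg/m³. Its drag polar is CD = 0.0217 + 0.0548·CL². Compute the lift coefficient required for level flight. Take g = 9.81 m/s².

CL = 0.33

Weight W = mg = 23900 × 9.81 = 2.3446×10^5 N; in level flight L = W.
q = ½ρv² = ½ × 0.802 × 170² = 11590 Pa.
CL = W/(q·S) = 2.3446×10^5 / (11590 × 61.3) = 0.33.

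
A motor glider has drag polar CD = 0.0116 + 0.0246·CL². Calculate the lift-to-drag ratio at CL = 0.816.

CD = 0.0116 + 0.0246 × 0.816² = 0.02798
L/D = CL/CD = 0.816 / 0.02798 = 29.2

L/D = 29.2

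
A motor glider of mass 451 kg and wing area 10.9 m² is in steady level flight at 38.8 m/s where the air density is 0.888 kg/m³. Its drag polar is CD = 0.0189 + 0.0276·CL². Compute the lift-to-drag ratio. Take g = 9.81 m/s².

In steady level flight, lift balances weight: W = mg = 451 × 9.81 = 4424.3 N.
q = ½ρv² = ½ × 0.888 × 38.8² = 668.4 Pa.
Required CL = L/(qS) = 4424.3/(668.4·10.9) = 0.6073.
CD = 0.0189 + 0.0276 × 0.6073² = 0.02908.
L/D = CL/CD = 0.6073 / 0.02908 = 20.9

L/D = 20.9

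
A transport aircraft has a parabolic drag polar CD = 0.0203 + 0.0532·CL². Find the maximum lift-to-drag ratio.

For CD = CD0 + K·CL², (L/D)max occurs at CL* = √(CD0/K) and equals 1/(2√(K·CD0)).
(L/D)max = 1/(2√(0.0532 × 0.0203)) = 1/(2 × 0.03286) = 15.2

(L/D)max = 15.2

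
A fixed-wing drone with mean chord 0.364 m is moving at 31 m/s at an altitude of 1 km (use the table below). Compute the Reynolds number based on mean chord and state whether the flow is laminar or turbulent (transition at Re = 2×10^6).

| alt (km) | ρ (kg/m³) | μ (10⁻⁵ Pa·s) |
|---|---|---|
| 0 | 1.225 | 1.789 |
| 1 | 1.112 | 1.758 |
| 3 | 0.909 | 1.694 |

At 1 km, from the table: ρ = 1.112 kg/m³, μ = 1.758×10⁻⁵ Pa·s.
Re = ρ·v·c/μ = 1.112 × 31 × 0.364 / (1.758×10⁻⁵) = 7.14×10^5
Since 7.14×10^5 < 2×10^6, the flow is laminar.

Re = 7.14×10^5 (laminar)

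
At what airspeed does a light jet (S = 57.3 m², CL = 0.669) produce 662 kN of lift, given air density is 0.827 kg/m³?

L = ½ρv²S·CL ⇒ v = √(2L/(ρ·S·CL))
v = √(2 × 6.62×10^5 / (0.827 × 57.3 × 0.669)) = √41760 = 204 m/s

v = 204 m/s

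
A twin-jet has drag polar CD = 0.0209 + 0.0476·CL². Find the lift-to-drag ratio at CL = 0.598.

CD = 0.0209 + 0.0476 × 0.598² = 0.03792
L/D = CL/CD = 0.598 / 0.03792 = 15.8

L/D = 15.8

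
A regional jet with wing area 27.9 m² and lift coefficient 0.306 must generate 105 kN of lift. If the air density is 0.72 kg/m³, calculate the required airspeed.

v = 185 m/s

L = ½ρv²S·CL ⇒ v = √(2L/(ρ·S·CL))
v = √(2 × 1.05×10^5 / (0.72 × 27.9 × 0.306)) = √34160 = 185 m/s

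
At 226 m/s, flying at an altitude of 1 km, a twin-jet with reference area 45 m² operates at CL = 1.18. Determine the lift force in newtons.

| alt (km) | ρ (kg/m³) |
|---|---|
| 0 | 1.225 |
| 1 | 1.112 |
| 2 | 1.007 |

At 1 km, from the table: ρ = 1.112 kg/m³.
Dynamic pressure q = ½ρv² = ½ × 1.112 × 226² = 28400 Pa.
L = q·S·CL = 28400 × 45 × 1.18 = 1.51×10^6 N ≈ 1510 kN

L = 1.51×10^6 N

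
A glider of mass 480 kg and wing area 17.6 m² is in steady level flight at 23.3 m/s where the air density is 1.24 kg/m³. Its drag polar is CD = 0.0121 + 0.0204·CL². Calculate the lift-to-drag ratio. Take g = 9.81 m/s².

Level flight ⇒ L = W = m·g = 480 × 9.81 = 4708.8 N.
Dynamic pressure q = 0.5 × 1.24 × 23.3² = 336.6 Pa.
Required CL = L/(qS) = 4708.8/(336.6·17.6) = 0.7949.
CD = 0.0121 + 0.0204 × 0.7949² = 0.02499.
L/D = CL/CD = 0.7949 / 0.02499 = 31.8

L/D = 31.8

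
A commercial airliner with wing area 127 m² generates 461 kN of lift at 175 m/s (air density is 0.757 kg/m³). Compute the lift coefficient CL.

From L = ½ρv²S·CL, rearranging gives CL = 2L/(ρv²S).
CL = 2 × 4.61×10^5 / (0.757 × 175² × 127) = 0.313

CL = 0.313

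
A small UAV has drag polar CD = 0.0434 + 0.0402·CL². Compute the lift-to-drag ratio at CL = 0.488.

L/D = 9.21

CD = 0.0434 + 0.0402 × 0.488² = 0.05297
L/D = CL/CD = 0.488 / 0.05297 = 9.21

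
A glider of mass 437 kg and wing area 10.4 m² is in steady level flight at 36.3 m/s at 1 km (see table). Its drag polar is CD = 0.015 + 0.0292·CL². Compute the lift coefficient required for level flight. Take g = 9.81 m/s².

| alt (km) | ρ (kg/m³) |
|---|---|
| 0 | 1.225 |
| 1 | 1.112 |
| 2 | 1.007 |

At 1 km, from the table: ρ = 1.112 kg/m³.
Weight W = mg = 437 × 9.81 = 4287 N; in level flight L = W.
Dynamic pressure q = 0.5 × 1.112 × 36.3² = 732.6 Pa.
CL = 2W/(ρv²S) = 2×4287/(1.112×36.3²×10.4) = 0.5626.

CL = 0.563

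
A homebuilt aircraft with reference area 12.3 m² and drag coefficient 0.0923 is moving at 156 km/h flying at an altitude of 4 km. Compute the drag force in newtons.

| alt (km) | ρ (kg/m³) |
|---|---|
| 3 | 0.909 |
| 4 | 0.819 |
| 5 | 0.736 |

At 4 km, from the table: ρ = 0.819 kg/m³.
Convert speed: v = 156 km/h ÷ 3.6 = 43.33 m/s.
D = ½ρv²S·CD = ½ × 0.819 × 43.33² × 12.3 × 0.0923 = 873 N

D = 873 N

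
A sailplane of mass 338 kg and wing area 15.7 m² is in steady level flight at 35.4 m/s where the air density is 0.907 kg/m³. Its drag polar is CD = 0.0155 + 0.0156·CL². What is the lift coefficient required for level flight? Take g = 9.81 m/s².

CL = 0.372

Level flight ⇒ L = W = m·g = 338 × 9.81 = 3315.8 N.
Dynamic pressure q = 0.5 × 0.907 × 35.4² = 568.3 Pa.
CL = 2W/(ρv²S) = 2×3315.8/(0.907×35.4²×15.7) = 0.3716.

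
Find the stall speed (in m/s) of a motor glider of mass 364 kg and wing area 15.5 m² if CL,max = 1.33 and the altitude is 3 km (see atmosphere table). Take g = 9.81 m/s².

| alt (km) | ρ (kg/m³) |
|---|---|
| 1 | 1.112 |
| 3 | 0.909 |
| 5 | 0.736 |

At 3 km, from the table: ρ = 0.909 kg/m³.
At stall, lift equals weight: L = W = m·g = 364 × 9.81 = 3571 N.
From L = ½ρV²S·CL,max = W: V_stall = √(2W/(ρSCL,max)) = √(2·3571/(0.909·15.5·1.33))
V_stall = √381.1 = 19.5 m/s

V_stall = 19.5 m/s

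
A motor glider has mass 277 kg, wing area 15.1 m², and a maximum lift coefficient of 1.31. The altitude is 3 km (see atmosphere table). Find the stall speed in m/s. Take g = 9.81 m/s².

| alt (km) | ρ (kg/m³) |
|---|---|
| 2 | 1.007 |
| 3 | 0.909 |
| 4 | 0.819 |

V_stall = 17.4 m/s

At 3 km, from the table: ρ = 0.909 kg/m³.
Weight W = mg = 277 × 9.81 = 2717 N.
V_stall = √(2W/(ρ·S·CL,max)) = √(2 × 2717 / (0.909 × 15.1 × 1.31))
V_stall = √302.3 = 17.4 m/s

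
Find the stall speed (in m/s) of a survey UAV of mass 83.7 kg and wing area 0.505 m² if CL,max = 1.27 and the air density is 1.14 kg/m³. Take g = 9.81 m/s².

V_stall = 47.4 m/s

Weight W = mg = 83.7 × 9.81 = 821.1 N.
V_stall = √(2W/(ρ·S·CL,max)) = √(2 × 821.1 / (1.14 × 0.505 × 1.27))
V_stall = √2246 = 47.4 m/s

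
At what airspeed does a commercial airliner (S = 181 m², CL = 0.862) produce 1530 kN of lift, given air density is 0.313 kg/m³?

v = 250 m/s

L = ½ρv²S·CL ⇒ v = √(2L/(ρ·S·CL))
v = √(2 × 1.53×10^6 / (0.313 × 181 × 0.862)) = √62660 = 250 m/s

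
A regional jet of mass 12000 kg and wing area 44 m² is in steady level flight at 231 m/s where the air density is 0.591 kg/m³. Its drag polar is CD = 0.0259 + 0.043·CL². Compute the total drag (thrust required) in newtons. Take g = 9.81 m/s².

Level flight ⇒ L = W = m·g = 12000 × 9.81 = 1.1772×10^5 N.
Dynamic pressure q = 0.5 × 0.591 × 231² = 15770 Pa.
CL = 2W/(ρv²S) = 2×1.1772×10^5/(0.591×231²×44) = 0.1697.
CD = 0.0259 + 0.043 × 0.1697² = 0.02714.
D = q·S·CD = 15770 × 44 × 0.02714 = 18830 N

D = 18800 N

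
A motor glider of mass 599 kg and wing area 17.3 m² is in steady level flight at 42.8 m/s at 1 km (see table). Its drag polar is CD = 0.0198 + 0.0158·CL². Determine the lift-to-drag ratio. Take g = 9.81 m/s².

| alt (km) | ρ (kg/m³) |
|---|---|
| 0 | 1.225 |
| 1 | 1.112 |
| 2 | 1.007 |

L/D = 15.5

At 1 km, from the table: ρ = 1.112 kg/m³.
Level flight ⇒ L = W = m·g = 599 × 9.81 = 5876.2 N.
Dynamic pressure q = 0.5 × 1.112 × 42.8² = 1019 Pa.
CL = 2W/(ρv²S) = 2×5876.2/(1.112×42.8²×17.3) = 0.3335.
CD = 0.0198 + 0.0158 × 0.3335² = 0.02156.
L/D = CL/CD = 0.3335 / 0.02156 = 15.5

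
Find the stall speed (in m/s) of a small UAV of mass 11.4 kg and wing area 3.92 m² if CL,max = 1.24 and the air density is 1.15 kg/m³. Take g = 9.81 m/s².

Weight W = mg = 11.4 × 9.81 = 111.8 N.
V_stall = √(2W/(ρ·S·CL,max)) = √(2 × 111.8 / (1.15 × 3.92 × 1.24))
V_stall = √40.01 = 6.33 m/s

V_stall = 6.33 m/s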